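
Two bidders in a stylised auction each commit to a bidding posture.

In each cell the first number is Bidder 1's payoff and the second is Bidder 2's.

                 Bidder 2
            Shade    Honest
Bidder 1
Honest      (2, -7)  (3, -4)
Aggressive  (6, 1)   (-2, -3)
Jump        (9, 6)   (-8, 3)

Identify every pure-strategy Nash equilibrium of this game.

(Honest, Honest), (Jump, Shade)

Bidder 1 against Shade: payoffs 2, 6, 9 → best response Jump.
Bidder 1 against Honest: payoffs 3, -2, -8 → best response Honest.
Bidder 2 against Honest: payoffs -7, -4 → best response Honest.
Bidder 2 against Aggressive: payoffs 1, -3 → best response Shade.
Bidder 2 against Jump: payoffs 6, 3 → best response Shade.
Mutual best responses: (Honest, Honest); (Jump, Shade).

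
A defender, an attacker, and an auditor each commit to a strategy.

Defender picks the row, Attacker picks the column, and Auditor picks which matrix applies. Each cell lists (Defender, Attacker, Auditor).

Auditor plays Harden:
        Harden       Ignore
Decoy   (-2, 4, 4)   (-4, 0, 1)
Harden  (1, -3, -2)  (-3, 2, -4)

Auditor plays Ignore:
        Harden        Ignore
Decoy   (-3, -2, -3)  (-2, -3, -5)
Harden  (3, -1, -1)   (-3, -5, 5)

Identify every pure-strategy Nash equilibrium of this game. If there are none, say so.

Defender against (Harden, Harden): payoffs -2, 1 → best response Harden.
Defender against (Harden, Ignore): payoffs -3, 3 → best response Harden.
Defender against (Ignore, Harden): payoffs -4, -3 → best response Harden.
Defender against (Ignore, Ignore): payoffs -2, -3 → best response Decoy.
Attacker against (Decoy, Harden): payoffs 4, 0 → best response Harden.
Attacker against (Decoy, Ignore): payoffs -2, -3 → best response Harden.
Attacker against (Harden, Harden): payoffs -3, 2 → best response Ignore.
Attacker against (Harden, Ignore): payoffs -1, -5 → best response Harden.
Auditor against (Decoy, Harden): payoffs 4, -3 → best response Harden.
Auditor against (Decoy, Ignore): payoffs 1, -5 → best response Harden.
Auditor against (Harden, Harden): payoffs -2, -1 → best response Ignore.
Auditor against (Harden, Ignore): payoffs -4, 5 → best response Ignore.
Mutual best responses: (Harden, Harden, Ignore).

(Harden, Harden, Ignore)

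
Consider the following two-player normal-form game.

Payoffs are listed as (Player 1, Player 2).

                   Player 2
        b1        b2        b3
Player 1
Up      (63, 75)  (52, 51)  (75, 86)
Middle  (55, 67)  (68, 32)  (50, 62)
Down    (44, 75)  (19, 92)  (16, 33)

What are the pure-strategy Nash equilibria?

For each strategy profile, look for a profitable unilateral deviation.
(Up, b1): Player 2 can switch to b3 (75 → 86). Not NE.
(Up, b2): Player 1 can switch to Middle (52 → 68). Not NE.
(Up, b3): Player 1 gets 75, best alternative 50; Player 2 gets 86, best alternative 75. No profitable deviation — NE.
(Middle, b1): Player 1 can switch to Up (55 → 63). Not NE.
(Middle, b2): Player 2 can switch to b1 (32 → 67). Not NE.
(Middle, b3): Player 1 can switch to Up (50 → 75). Not NE.
(Down, b1): Player 1 can switch to Up (44 → 63). Not NE.
(Down, b2): Player 1 can switch to Up (19 → 52). Not NE.
(Down, b3): Player 1 can switch to Up (16 → 75). Not NE.

(Up, b3)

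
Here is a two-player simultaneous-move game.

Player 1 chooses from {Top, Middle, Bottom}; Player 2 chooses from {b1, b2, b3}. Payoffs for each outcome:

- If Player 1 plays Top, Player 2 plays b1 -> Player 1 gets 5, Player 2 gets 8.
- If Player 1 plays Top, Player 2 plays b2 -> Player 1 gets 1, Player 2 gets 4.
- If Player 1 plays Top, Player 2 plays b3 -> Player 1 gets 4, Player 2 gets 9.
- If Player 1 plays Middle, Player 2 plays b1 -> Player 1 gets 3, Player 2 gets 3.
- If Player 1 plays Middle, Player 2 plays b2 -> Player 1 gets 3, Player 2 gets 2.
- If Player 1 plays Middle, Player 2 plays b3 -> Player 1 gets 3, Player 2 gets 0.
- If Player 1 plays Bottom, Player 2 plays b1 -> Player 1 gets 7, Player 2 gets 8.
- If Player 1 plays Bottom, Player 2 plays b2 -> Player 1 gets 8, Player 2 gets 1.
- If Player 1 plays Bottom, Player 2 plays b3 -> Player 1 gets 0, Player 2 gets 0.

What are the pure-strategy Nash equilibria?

Player 1 against b1: payoffs 5, 3, 7 → best response Bottom.
Player 1 against b2: payoffs 1, 3, 8 → best response Bottom.
Player 1 against b3: payoffs 4, 3, 0 → best response Top.
Player 2 against Top: payoffs 8, 4, 9 → best response b3.
Player 2 against Middle: payoffs 3, 2, 0 → best response b1.
Player 2 against Bottom: payoffs 8, 1, 0 → best response b1.
Mutual best responses: (Top, b3); (Bottom, b1).

The pure Nash equilibria are (Top, b3) and (Bottom, b1).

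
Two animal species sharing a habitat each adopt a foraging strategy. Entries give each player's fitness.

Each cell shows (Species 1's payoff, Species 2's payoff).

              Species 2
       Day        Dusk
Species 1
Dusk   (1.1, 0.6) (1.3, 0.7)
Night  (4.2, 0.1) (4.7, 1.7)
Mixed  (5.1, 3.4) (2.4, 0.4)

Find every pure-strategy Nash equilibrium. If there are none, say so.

Check each profile: it is a Nash equilibrium iff no player can strictly gain by switching unilaterally.
(Dusk, Day): Species 1 can switch to Night (1.1 → 4.2). Not NE.
(Dusk, Dusk): Species 1 can switch to Night (1.3 → 4.7). Not NE.
(Night, Day): Species 1 can switch to Mixed (4.2 → 5.1). Not NE.
(Night, Dusk): Species 1 gets 4.7, best alternative 2.4; Species 2 gets 1.7, best alternative 0.1. No profitable deviation — NE.
(Mixed, Day): Species 1 gets 5.1, best alternative 4.2; Species 2 gets 3.4, best alternative 0.4. No profitable deviation — NE.
(Mixed, Dusk): Species 1 can switch to Night (2.4 → 4.7). Not NE.

(Night, Dusk), (Mixed, Day)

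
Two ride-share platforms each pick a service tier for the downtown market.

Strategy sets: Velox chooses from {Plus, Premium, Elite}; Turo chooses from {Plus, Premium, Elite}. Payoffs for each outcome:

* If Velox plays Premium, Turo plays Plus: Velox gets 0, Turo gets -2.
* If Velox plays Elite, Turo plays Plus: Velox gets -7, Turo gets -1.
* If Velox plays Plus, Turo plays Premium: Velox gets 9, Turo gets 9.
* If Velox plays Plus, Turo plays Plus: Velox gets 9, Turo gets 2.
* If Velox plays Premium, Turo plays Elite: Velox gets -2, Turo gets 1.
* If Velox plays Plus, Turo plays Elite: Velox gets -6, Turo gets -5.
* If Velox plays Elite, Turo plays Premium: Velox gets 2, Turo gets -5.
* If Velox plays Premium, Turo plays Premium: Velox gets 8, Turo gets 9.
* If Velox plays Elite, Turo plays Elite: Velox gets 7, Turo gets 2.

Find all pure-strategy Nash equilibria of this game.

Pure-strategy Nash equilibria: (Plus, Premium); (Elite, Elite)

(Plus, Plus): Turo can switch to Premium (2 → 9). Not NE.
(Plus, Premium): Velox gets 9, best alternative 8; Turo gets 9, best alternative 2. No profitable deviation — NE.
(Plus, Elite): Velox can switch to Premium (-6 → -2). Not NE.
(Premium, Plus): Velox can switch to Plus (0 → 9). Not NE.
(Premium, Premium): Velox can switch to Plus (8 → 9). Not NE.
(Premium, Elite): Velox can switch to Elite (-2 → 7). Not NE.
(Elite, Plus): Velox can switch to Plus (-7 → 9). Not NE.
(Elite, Premium): Velox can switch to Plus (2 → 9). Not NE.
(Elite, Elite): Velox gets 7, best alternative -2; Turo gets 2, best alternative -1. No profitable deviation — NE.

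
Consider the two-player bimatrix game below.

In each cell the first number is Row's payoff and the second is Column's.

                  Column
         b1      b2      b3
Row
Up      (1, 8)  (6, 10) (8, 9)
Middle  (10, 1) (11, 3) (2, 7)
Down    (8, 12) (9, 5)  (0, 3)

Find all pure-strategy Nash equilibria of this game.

(Up, b1): Row can switch to Middle (1 → 10). Not NE.
(Up, b2): Row can switch to Middle (6 → 11). Not NE.
(Up, b3): Column can switch to b2 (9 → 10). Not NE.
(Middle, b1): Column can switch to b2 (1 → 3). Not NE.
(Middle, b2): Column can switch to b3 (3 → 7). Not NE.
(Middle, b3): Row can switch to Up (2 → 8). Not NE.
(Down, b1): Row can switch to Middle (8 → 10). Not NE.
(Down, b2): Row can switch to Middle (9 → 11). Not NE.
(Down, b3): Row can switch to Up (0 → 8). Not NE.

There is no pure-strategy Nash equilibrium.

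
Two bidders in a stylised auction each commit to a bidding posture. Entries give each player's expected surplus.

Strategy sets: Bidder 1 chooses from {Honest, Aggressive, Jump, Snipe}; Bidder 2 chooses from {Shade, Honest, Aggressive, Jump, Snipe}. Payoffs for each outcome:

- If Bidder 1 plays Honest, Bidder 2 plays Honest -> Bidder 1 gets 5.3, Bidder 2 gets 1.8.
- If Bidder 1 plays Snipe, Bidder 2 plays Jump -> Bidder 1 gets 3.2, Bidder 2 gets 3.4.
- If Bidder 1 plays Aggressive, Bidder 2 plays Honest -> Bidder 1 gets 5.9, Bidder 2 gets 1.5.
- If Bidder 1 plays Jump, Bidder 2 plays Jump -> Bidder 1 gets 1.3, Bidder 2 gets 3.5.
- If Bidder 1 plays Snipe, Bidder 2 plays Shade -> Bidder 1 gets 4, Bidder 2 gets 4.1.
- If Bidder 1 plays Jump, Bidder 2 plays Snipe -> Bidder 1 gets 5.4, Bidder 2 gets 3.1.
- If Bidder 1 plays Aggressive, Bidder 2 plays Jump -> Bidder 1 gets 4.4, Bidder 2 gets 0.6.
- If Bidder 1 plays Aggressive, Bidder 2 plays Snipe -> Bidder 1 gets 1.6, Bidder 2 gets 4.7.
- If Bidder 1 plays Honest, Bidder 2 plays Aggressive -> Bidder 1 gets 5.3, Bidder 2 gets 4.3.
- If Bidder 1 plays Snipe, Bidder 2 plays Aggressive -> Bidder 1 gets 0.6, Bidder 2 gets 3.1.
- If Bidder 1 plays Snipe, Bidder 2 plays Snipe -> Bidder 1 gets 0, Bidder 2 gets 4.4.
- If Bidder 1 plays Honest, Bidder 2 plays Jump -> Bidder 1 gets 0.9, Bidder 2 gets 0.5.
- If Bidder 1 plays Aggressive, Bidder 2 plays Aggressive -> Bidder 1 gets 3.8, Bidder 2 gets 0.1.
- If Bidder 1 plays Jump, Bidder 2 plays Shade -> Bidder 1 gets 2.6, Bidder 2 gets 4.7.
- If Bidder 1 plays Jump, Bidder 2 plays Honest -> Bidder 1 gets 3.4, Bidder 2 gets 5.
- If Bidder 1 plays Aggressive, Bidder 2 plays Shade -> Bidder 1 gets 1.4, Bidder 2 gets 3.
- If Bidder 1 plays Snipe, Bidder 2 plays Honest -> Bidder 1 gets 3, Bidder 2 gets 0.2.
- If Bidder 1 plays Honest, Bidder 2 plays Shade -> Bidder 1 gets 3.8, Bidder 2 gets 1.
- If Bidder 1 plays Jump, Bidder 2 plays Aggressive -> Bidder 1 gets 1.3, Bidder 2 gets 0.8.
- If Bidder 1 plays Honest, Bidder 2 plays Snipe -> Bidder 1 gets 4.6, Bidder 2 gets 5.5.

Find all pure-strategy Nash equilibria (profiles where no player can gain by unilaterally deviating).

(Honest, Shade): Bidder 1 can switch to Snipe (3.8 → 4). Not NE.
(Honest, Honest): Bidder 1 can switch to Aggressive (5.3 → 5.9). Not NE.
(Honest, Aggressive): Bidder 2 can switch to Snipe (4.3 → 5.5). Not NE.
(Honest, Jump): Bidder 1 can switch to Aggressive (0.9 → 4.4). Not NE.
(Honest, Snipe): Bidder 1 can switch to Jump (4.6 → 5.4). Not NE.
(Aggressive, Shade): Bidder 1 can switch to Honest (1.4 → 3.8). Not NE.
(The remaining 14 profiles each have a profitable deviation by the same check.)

This game has no pure Nash equilibrium.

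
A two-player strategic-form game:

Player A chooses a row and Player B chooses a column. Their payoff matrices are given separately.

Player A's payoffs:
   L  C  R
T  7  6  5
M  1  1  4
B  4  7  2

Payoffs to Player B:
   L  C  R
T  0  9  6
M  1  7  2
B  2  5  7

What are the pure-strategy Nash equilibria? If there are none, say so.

Mark each player's best response to every combination of opponents' strategies; a profile where every player is best-responding is a pure Nash equilibrium.
Player A against L: payoffs 7, 1, 4 → best response T.
Player A against C: payoffs 6, 1, 7 → best response B.
Player A against R: payoffs 5, 4, 2 → best response T.
Player B against T: payoffs 0, 9, 6 → best response C.
Player B against M: payoffs 1, 7, 2 → best response C.
Player B against B: payoffs 2, 5, 7 → best response R.
No profile is a mutual best response for all players.

none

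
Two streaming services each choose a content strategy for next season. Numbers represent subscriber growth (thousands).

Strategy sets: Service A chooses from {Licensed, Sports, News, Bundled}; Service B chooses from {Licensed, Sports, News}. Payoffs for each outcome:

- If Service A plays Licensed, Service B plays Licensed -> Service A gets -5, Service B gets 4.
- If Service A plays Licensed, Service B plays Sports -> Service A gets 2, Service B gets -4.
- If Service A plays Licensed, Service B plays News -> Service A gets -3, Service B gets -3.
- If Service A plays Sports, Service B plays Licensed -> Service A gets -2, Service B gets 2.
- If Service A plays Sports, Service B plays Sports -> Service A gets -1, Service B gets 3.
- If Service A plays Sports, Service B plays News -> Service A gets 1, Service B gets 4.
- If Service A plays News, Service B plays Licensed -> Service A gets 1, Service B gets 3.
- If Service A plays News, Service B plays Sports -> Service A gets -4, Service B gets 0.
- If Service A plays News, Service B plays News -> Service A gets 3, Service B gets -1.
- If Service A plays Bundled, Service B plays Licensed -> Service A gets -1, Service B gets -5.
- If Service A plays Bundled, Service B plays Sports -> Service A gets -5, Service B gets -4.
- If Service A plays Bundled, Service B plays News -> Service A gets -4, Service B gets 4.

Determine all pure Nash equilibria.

Pure NE: (News, Licensed)

Service A against Licensed: payoffs -5, -2, 1, -1 → best response News.
Service A against Sports: payoffs 2, -1, -4, -5 → best response Licensed.
Service A against News: payoffs -3, 1, 3, -4 → best response News.
Service B against Licensed: payoffs 4, -4, -3 → best response Licensed.
Service B against Sports: payoffs 2, 3, 4 → best response News.
Service B against News: payoffs 3, 0, -1 → best response Licensed.
Service B against Bundled: payoffs -5, -4, 4 → best response News.
Mutual best responses: (News, Licensed).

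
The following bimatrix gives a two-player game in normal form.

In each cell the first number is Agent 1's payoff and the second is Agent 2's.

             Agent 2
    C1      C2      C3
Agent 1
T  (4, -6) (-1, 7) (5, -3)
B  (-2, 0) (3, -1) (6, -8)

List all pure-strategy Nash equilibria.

none

For each strategy profile, look for a profitable unilateral deviation.
(T, C1): Agent 2 can switch to C2 (-6 → 7). Not NE.
(T, C2): Agent 1 can switch to B (-1 → 3). Not NE.
(T, C3): Agent 1 can switch to B (5 → 6). Not NE.
(B, C1): Agent 1 can switch to T (-2 → 4). Not NE.
(B, C2): Agent 2 can switch to C1 (-1 → 0). Not NE.
(B, C3): Agent 2 can switch to C1 (-8 → 0). Not NE.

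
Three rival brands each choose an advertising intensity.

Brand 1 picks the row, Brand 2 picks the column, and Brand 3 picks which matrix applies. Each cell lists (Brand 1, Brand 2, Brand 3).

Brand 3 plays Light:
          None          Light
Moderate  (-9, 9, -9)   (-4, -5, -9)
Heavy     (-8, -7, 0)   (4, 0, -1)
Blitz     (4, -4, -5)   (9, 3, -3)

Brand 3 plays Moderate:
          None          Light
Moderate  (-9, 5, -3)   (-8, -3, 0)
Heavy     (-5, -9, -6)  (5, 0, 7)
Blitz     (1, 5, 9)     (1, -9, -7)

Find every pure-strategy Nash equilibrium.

(Moderate, None, Light): Brand 1 can switch to Heavy (-9 → -8). Not NE.
(Moderate, None, Moderate): Brand 1 can switch to Heavy (-9 → -5). Not NE.
(Moderate, Light, Light): Brand 1 can switch to Heavy (-4 → 4). Not NE.
(Moderate, Light, Moderate): Brand 1 can switch to Heavy (-8 → 5). Not NE.
(Heavy, None, Light): Brand 1 can switch to Blitz (-8 → 4). Not NE.
(Heavy, None, Moderate): Brand 1 can switch to Blitz (-5 → 1). Not NE.
(Heavy, Light, Light): Brand 1 can switch to Blitz (4 → 9). Not NE.
(Heavy, Light, Moderate): Brand 1 gets 5, best alternative 1; Brand 2 gets 0, best alternative -9; Brand 3 gets 7, best alternative -1. No profitable deviation — NE.
(Blitz, None, Light): Brand 2 can switch to Light (-4 → 3). Not NE.
(Blitz, None, Moderate): Brand 1 gets 1, best alternative -5; Brand 2 gets 5, best alternative -9; Brand 3 gets 9, best alternative -5. No profitable deviation — NE.
(Blitz, Light, Light): Brand 1 gets 9, best alternative 4; Brand 2 gets 3, best alternative -4; Brand 3 gets -3, best alternative -7. No profitable deviation — NE.
(Blitz, Light, Moderate): Brand 1 can switch to Heavy (1 → 5). Not NE.

The pure Nash equilibria are (Heavy, Light, Moderate), (Blitz, None, Moderate), (Blitz, Light, Light).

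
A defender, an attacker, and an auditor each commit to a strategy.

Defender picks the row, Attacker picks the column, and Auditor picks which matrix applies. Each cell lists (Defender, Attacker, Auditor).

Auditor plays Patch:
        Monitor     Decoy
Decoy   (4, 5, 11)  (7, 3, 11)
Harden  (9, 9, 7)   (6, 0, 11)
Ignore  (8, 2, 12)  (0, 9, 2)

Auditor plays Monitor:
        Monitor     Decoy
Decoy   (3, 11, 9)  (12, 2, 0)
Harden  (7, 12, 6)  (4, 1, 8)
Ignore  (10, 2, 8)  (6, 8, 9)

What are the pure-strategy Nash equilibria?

Mark each player's best response to every combination of opponents' strategies; a profile where every player is best-responding is a pure Nash equilibrium.
Defender against (Monitor, Patch): payoffs 4, 9, 8 → best response Harden.
Defender against (Monitor, Monitor): payoffs 3, 7, 10 → best response Ignore.
Defender against (Decoy, Patch): payoffs 7, 6, 0 → best response Decoy.
Defender against (Decoy, Monitor): payoffs 12, 4, 6 → best response Decoy.
Attacker against (Decoy, Patch): payoffs 5, 3 → best response Monitor.
Attacker against (Decoy, Monitor): payoffs 11, 2 → best response Monitor.
Attacker against (Harden, Patch): payoffs 9, 0 → best response Monitor.
Attacker against (Harden, Monitor): payoffs 12, 1 → best response Monitor.
Attacker against (Ignore, Patch): payoffs 2, 9 → best response Decoy.
Attacker against (Ignore, Monitor): payoffs 2, 8 → best response Decoy.
Auditor against (Decoy, Monitor): payoffs 11, 9 → best response Patch.
Auditor against (Decoy, Decoy): payoffs 11, 0 → best response Patch.
Auditor against (Harden, Monitor): payoffs 7, 6 → best response Patch.
Auditor against (Harden, Decoy): payoffs 11, 8 → best response Patch.
Auditor against (Ignore, Monitor): payoffs 12, 8 → best response Patch.
Auditor against (Ignore, Decoy): payoffs 2, 9 → best response Monitor.
Mutual best responses: (Harden, Monitor, Patch).

Pure NE: (Harden, Monitor, Patch)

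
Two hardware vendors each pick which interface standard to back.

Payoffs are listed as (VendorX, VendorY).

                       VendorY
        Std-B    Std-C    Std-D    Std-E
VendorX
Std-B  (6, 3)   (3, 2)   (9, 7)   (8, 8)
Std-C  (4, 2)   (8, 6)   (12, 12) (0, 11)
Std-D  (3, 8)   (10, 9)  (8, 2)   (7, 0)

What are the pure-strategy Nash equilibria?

Pure-strategy Nash equilibria: (Std-B, Std-E); (Std-C, Std-D); (Std-D, Std-C)

(Std-B, Std-B): VendorY can switch to Std-D (3 → 7). Not NE.
(Std-B, Std-C): VendorX can switch to Std-C (3 → 8). Not NE.
(Std-B, Std-D): VendorX can switch to Std-C (9 → 12). Not NE.
(Std-B, Std-E): VendorX gets 8, best alternative 7; VendorY gets 8, best alternative 7. No profitable deviation — NE.
(Std-C, Std-B): VendorX can switch to Std-B (4 → 6). Not NE.
(Std-C, Std-C): VendorX can switch to Std-D (8 → 10). Not NE.
(Std-C, Std-D): VendorX gets 12, best alternative 9; VendorY gets 12, best alternative 11. No profitable deviation — NE.
(Std-C, Std-E): VendorX can switch to Std-B (0 → 8). Not NE.
(Std-D, Std-B): VendorX can switch to Std-B (3 → 6). Not NE.
(Std-D, Std-C): VendorX gets 10, best alternative 8; VendorY gets 9, best alternative 8. No profitable deviation — NE.
(Std-D, Std-D): VendorX can switch to Std-B (8 → 9). Not NE.
(The remaining 1 profile has a profitable deviation by the same check.)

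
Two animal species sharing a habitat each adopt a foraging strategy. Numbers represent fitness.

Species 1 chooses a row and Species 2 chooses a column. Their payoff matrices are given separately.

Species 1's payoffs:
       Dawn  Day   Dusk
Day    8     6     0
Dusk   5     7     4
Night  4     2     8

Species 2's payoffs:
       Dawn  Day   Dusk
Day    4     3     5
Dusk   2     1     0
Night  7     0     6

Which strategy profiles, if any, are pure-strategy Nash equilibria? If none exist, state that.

There is no pure-strategy Nash equilibrium.

(Day, Dawn): Species 2 can switch to Dusk (4 → 5). Not NE.
(Day, Day): Species 1 can switch to Dusk (6 → 7). Not NE.
(Day, Dusk): Species 1 can switch to Dusk (0 → 4). Not NE.
(Dusk, Dawn): Species 1 can switch to Day (5 → 8). Not NE.
(Dusk, Day): Species 2 can switch to Dawn (1 → 2). Not NE.
(Dusk, Dusk): Species 1 can switch to Night (4 → 8). Not NE.
(The remaining 3 profiles each have a profitable deviation by the same check.)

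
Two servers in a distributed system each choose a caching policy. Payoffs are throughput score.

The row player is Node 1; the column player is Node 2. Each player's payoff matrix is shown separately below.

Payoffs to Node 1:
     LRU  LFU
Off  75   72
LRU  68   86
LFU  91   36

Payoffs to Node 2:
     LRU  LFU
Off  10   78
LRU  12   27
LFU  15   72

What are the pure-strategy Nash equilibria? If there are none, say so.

Node 1 against LRU: payoffs 75, 68, 91 → best response LFU.
Node 1 against LFU: payoffs 72, 86, 36 → best response LRU.
Node 2 against Off: payoffs 10, 78 → best response LFU.
Node 2 against LRU: payoffs 12, 27 → best response LFU.
Node 2 against LFU: payoffs 15, 72 → best response LFU.
Mutual best responses: (LRU, LFU).

(LRU, LFU)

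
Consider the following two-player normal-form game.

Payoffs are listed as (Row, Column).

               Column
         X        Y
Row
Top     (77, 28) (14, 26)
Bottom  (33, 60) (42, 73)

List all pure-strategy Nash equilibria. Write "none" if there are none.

The pure Nash equilibria are (Top, X); (Bottom, Y).

For each strategy profile, look for a profitable unilateral deviation.
(Top, X): Row gets 77, best alternative 33; Column gets 28, best alternative 26. No profitable deviation — NE.
(Top, Y): Row can switch to Bottom (14 → 42). Not NE.
(Bottom, X): Row can switch to Top (33 → 77). Not NE.
(Bottom, Y): Row gets 42, best alternative 14; Column gets 73, best alternative 60. No profitable deviation — NE.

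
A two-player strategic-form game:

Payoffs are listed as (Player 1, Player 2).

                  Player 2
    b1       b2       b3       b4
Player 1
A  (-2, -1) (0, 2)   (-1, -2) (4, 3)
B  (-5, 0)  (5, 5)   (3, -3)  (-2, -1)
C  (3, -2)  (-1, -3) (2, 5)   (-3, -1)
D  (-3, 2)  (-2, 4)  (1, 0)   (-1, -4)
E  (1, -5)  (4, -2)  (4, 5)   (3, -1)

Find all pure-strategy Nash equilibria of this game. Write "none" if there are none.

(A, b4), (B, b2), (E, b3)

(A, b1): Player 1 can switch to C (-2 → 3). Not NE.
(A, b2): Player 1 can switch to B (0 → 5). Not NE.
(A, b3): Player 1 can switch to B (-1 → 3). Not NE.
(A, b4): Player 1 gets 4, best alternative 3; Player 2 gets 3, best alternative 2. No profitable deviation — NE.
(B, b1): Player 1 can switch to A (-5 → -2). Not NE.
(B, b2): Player 1 gets 5, best alternative 4; Player 2 gets 5, best alternative 0. No profitable deviation — NE.
(B, b3): Player 1 can switch to E (3 → 4). Not NE.
(B, b4): Player 1 can switch to A (-2 → 4). Not NE.
(E, b3): Player 1 gets 4, best alternative 3; Player 2 gets 5, best alternative -1. No profitable deviation — NE.
(The remaining 11 profiles each have a profitable deviation by the same check.)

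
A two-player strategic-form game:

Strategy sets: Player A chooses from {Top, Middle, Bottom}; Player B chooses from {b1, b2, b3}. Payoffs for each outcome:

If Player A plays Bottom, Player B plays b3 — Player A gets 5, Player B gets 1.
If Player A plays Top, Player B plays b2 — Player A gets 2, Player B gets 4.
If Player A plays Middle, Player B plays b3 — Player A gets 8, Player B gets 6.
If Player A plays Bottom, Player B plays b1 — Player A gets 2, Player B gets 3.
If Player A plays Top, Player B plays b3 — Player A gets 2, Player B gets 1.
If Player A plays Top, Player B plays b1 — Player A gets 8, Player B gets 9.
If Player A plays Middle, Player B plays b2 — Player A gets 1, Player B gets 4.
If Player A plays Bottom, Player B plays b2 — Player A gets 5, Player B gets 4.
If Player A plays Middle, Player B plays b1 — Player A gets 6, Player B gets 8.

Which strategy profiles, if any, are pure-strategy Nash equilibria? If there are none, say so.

Pure-strategy Nash equilibria: (Top, b1), (Bottom, b2)

Player A against b1: payoffs 8, 6, 2 → best response Top.
Player A against b2: payoffs 2, 1, 5 → best response Bottom.
Player A against b3: payoffs 2, 8, 5 → best response Middle.
Player B against Top: payoffs 9, 4, 1 → best response b1.
Player B against Middle: payoffs 8, 4, 6 → best response b1.
Player B against Bottom: payoffs 3, 4, 1 → best response b2.
Mutual best responses: (Top, b1); (Bottom, b2).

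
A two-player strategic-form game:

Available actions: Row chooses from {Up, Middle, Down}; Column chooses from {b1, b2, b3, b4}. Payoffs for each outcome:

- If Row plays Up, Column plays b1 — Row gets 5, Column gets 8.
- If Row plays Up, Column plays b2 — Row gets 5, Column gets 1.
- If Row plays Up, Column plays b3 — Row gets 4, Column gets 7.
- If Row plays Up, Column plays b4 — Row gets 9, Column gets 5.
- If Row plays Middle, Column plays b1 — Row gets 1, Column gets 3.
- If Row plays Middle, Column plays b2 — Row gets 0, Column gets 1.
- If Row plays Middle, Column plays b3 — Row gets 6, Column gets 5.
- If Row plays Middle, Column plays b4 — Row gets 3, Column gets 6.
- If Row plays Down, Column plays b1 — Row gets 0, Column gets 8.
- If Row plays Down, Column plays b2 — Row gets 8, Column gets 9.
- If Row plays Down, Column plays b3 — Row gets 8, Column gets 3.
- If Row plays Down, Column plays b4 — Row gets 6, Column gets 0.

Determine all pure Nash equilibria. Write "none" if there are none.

Row against b1: payoffs 5, 1, 0 → best response Up.
Row against b2: payoffs 5, 0, 8 → best response Down.
Row against b3: payoffs 4, 6, 8 → best response Down.
Row against b4: payoffs 9, 3, 6 → best response Up.
Column against Up: payoffs 8, 1, 7, 5 → best response b1.
Column against Middle: payoffs 3, 1, 5, 6 → best response b4.
Column against Down: payoffs 8, 9, 3, 0 → best response b2.
Mutual best responses: (Up, b1); (Down, b2).

The pure Nash equilibria are (Up, b1); (Down, b2).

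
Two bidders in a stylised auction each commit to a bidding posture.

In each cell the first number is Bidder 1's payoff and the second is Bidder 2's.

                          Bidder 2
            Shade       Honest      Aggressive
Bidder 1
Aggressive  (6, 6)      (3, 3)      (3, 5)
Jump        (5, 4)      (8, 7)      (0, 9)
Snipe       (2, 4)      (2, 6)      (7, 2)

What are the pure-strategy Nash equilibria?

The unique pure-strategy Nash equilibrium is (Aggressive, Shade).

(Aggressive, Shade): Bidder 1 gets 6, best alternative 5; Bidder 2 gets 6, best alternative 5. No profitable deviation — NE.
(Aggressive, Honest): Bidder 1 can switch to Jump (3 → 8). Not NE.
(Aggressive, Aggressive): Bidder 1 can switch to Snipe (3 → 7). Not NE.
(Jump, Shade): Bidder 1 can switch to Aggressive (5 → 6). Not NE.
(Jump, Honest): Bidder 2 can switch to Aggressive (7 → 9). Not NE.
(Jump, Aggressive): Bidder 1 can switch to Aggressive (0 → 3). Not NE.
(Snipe, Shade): Bidder 1 can switch to Aggressive (2 → 6). Not NE.
(Snipe, Honest): Bidder 1 can switch to Aggressive (2 → 3). Not NE.
(Snipe, Aggressive): Bidder 2 can switch to Shade (2 → 4). Not NE.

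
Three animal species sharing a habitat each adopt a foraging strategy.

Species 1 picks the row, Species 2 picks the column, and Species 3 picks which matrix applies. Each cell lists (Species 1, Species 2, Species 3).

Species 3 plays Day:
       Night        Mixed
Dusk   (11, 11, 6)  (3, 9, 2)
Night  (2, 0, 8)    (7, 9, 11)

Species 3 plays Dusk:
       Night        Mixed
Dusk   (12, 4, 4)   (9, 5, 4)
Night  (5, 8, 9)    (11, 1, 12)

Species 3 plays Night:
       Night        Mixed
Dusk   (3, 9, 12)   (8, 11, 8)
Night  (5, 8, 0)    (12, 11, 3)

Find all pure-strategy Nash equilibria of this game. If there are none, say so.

Species 1 against (Night, Day): payoffs 11, 2 → best response Dusk.
Species 1 against (Night, Dusk): payoffs 12, 5 → best response Dusk.
Species 1 against (Night, Night): payoffs 3, 5 → best response Night.
Species 1 against (Mixed, Day): payoffs 3, 7 → best response Night.
Species 1 against (Mixed, Dusk): payoffs 9, 11 → best response Night.
Species 1 against (Mixed, Night): payoffs 8, 12 → best response Night.
Species 2 against (Dusk, Day): payoffs 11, 9 → best response Night.
Species 2 against (Dusk, Dusk): payoffs 4, 5 → best response Mixed.
Species 2 against (Dusk, Night): payoffs 9, 11 → best response Mixed.
Species 2 against (Night, Day): payoffs 0, 9 → best response Mixed.
Species 2 against (Night, Dusk): payoffs 8, 1 → best response Night.
Species 2 against (Night, Night): payoffs 8, 11 → best response Mixed.
Species 3 against (Dusk, Night): payoffs 6, 4, 12 → best response Night.
Species 3 against (Dusk, Mixed): payoffs 2, 4, 8 → best response Night.
Species 3 against (Night, Night): payoffs 8, 9, 0 → best response Dusk.
Species 3 against (Night, Mixed): payoffs 11, 12, 3 → best response Dusk.
No profile is a mutual best response for all players.

none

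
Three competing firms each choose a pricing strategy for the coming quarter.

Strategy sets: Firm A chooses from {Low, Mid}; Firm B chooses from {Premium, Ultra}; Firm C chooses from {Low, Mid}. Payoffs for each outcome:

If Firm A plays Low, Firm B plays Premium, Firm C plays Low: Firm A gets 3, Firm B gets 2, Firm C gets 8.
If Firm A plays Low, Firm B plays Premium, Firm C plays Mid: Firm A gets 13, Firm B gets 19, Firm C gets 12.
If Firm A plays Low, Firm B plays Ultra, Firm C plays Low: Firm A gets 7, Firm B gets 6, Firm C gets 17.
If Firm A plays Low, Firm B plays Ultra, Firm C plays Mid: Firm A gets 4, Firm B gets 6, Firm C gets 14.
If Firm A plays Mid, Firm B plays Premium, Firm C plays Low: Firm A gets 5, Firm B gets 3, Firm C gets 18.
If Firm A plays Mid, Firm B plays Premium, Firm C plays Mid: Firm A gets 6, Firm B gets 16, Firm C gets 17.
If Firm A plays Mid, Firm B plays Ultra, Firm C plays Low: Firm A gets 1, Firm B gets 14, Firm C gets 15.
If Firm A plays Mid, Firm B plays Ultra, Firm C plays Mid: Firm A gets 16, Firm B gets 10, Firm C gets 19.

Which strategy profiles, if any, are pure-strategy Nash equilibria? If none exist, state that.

(Low, Premium, Low): Firm A can switch to Mid (3 → 5). Not NE.
(Low, Premium, Mid): Firm A gets 13, best alternative 6; Firm B gets 19, best alternative 6; Firm C gets 12, best alternative 8. No profitable deviation — NE.
(Low, Ultra, Low): Firm A gets 7, best alternative 1; Firm B gets 6, best alternative 2; Firm C gets 17, best alternative 14. No profitable deviation — NE.
(Low, Ultra, Mid): Firm A can switch to Mid (4 → 16). Not NE.
(Mid, Premium, Low): Firm B can switch to Ultra (3 → 14). Not NE.
(Mid, Premium, Mid): Firm A can switch to Low (6 → 13). Not NE.
(Mid, Ultra, Low): Firm A can switch to Low (1 → 7). Not NE.
(Mid, Ultra, Mid): Firm B can switch to Premium (10 → 16). Not NE.

Pure-strategy Nash equilibria: (Low, Premium, Mid) and (Low, Ultra, Low)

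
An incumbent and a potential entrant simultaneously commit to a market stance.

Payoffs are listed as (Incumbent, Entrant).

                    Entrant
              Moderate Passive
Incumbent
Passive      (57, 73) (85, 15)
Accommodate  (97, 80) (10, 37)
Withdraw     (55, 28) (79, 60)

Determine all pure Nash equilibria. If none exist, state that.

(Accommodate, Moderate)

Incumbent against Moderate: payoffs 57, 97, 55 → best response Accommodate.
Incumbent against Passive: payoffs 85, 10, 79 → best response Passive.
Entrant against Passive: payoffs 73, 15 → best response Moderate.
Entrant against Accommodate: payoffs 80, 37 → best response Moderate.
Entrant against Withdraw: payoffs 28, 60 → best response Passive.
Mutual best responses: (Accommodate, Moderate).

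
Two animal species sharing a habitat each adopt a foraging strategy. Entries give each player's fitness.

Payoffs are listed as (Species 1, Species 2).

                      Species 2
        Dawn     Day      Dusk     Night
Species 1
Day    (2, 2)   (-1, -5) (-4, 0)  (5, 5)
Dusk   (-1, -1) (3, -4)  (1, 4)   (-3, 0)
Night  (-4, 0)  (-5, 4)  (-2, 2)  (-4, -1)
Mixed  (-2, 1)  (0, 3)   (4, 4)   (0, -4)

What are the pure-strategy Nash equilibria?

For each player, find the best response to each opponent profile; mutual best responses are the pure NE.
Species 1 against Dawn: payoffs 2, -1, -4, -2 → best response Day.
Species 1 against Day: payoffs -1, 3, -5, 0 → best response Dusk.
Species 1 against Dusk: payoffs -4, 1, -2, 4 → best response Mixed.
Species 1 against Night: payoffs 5, -3, -4, 0 → best response Day.
Species 2 against Day: payoffs 2, -5, 0, 5 → best response Night.
Species 2 against Dusk: payoffs -1, -4, 4, 0 → best response Dusk.
Species 2 against Night: payoffs 0, 4, 2, -1 → best response Day.
Species 2 against Mixed: payoffs 1, 3, 4, -4 → best response Dusk.
Mutual best responses: (Day, Night); (Mixed, Dusk).

(Day, Night); (Mixed, Dusk)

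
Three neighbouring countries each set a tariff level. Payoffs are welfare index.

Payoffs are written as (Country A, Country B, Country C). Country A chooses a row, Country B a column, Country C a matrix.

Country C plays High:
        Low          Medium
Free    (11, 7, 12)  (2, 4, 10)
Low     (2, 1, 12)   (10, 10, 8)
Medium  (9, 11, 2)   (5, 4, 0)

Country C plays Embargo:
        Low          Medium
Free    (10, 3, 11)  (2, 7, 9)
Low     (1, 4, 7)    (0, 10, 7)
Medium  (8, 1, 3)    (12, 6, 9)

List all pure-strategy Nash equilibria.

The pure Nash equilibria are (Free, Low, High); (Low, Medium, High); (Medium, Medium, Embargo).

Country A against (Low, High): payoffs 11, 2, 9 → best response Free.
Country A against (Low, Embargo): payoffs 10, 1, 8 → best response Free.
Country A against (Medium, High): payoffs 2, 10, 5 → best response Low.
Country A against (Medium, Embargo): payoffs 2, 0, 12 → best response Medium.
Country B against (Free, High): payoffs 7, 4 → best response Low.
Country B against (Free, Embargo): payoffs 3, 7 → best response Medium.
Country B against (Low, High): payoffs 1, 10 → best response Medium.
Country B against (Low, Embargo): payoffs 4, 10 → best response Medium.
Country B against (Medium, High): payoffs 11, 4 → best response Low.
Country B against (Medium, Embargo): payoffs 1, 6 → best response Medium.
Country C against (Free, Low): payoffs 12, 11 → best response High.
Country C against (Free, Medium): payoffs 10, 9 → best response High.
Country C against (Low, Low): payoffs 12, 7 → best response High.
Country C against (Low, Medium): payoffs 8, 7 → best response High.
Country C against (Medium, Low): payoffs 2, 3 → best response Embargo.
Country C against (Medium, Medium): payoffs 0, 9 → best response Embargo.
Mutual best responses: (Free, Low, High); (Low, Medium, High); (Medium, Medium, Embargo).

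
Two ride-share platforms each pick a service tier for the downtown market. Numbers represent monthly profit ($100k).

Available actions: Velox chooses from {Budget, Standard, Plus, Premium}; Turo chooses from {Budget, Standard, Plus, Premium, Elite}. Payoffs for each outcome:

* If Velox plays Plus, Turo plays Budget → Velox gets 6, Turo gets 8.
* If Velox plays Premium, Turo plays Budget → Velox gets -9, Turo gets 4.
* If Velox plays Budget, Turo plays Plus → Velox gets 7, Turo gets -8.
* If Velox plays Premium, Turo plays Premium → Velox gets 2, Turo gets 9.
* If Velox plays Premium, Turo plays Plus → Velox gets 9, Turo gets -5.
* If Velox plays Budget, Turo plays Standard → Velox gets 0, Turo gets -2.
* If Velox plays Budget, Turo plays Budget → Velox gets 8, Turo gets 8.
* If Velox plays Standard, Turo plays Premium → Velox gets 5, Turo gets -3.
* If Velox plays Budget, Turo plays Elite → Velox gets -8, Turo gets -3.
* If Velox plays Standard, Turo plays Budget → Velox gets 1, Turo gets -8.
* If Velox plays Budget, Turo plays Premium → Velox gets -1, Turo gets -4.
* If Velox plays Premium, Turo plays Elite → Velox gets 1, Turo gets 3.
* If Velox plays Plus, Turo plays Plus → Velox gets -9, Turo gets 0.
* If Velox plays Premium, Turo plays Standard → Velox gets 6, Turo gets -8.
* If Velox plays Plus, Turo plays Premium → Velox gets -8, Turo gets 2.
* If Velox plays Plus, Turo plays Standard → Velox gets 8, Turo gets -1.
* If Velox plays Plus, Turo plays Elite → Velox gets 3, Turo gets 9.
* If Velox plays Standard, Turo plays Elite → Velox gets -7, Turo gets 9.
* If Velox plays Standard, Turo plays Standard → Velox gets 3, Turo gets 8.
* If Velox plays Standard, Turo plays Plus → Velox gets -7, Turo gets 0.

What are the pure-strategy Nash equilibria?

Velox against Budget: payoffs 8, 1, 6, -9 → best response Budget.
Velox against Standard: payoffs 0, 3, 8, 6 → best response Plus.
Velox against Plus: payoffs 7, -7, -9, 9 → best response Premium.
Velox against Premium: payoffs -1, 5, -8, 2 → best response Standard.
Velox against Elite: payoffs -8, -7, 3, 1 → best response Plus.
Turo against Budget: payoffs 8, -2, -8, -4, -3 → best response Budget.
Turo against Standard: payoffs -8, 8, 0, -3, 9 → best response Elite.
Turo against Plus: payoffs 8, -1, 0, 2, 9 → best response Elite.
Turo against Premium: payoffs 4, -8, -5, 9, 3 → best response Premium.
Mutual best responses: (Budget, Budget); (Plus, Elite).

(Budget, Budget); (Plus, Elite)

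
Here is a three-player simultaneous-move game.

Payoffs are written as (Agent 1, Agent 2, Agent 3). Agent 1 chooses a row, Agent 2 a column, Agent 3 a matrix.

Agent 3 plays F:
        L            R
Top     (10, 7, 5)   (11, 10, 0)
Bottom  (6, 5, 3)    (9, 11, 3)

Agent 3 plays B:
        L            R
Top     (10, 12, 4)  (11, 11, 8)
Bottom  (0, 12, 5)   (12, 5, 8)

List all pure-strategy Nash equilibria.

Mark each player's best response to every combination of opponents' strategies; a profile where every player is best-responding is a pure Nash equilibrium.
Agent 1 against (L, F): payoffs 10, 6 → best response Top.
Agent 1 against (L, B): payoffs 10, 0 → best response Top.
Agent 1 against (R, F): payoffs 11, 9 → best response Top.
Agent 1 against (R, B): payoffs 11, 12 → best response Bottom.
Agent 2 against (Top, F): payoffs 7, 10 → best response R.
Agent 2 against (Top, B): payoffs 12, 11 → best response L.
Agent 2 against (Bottom, F): payoffs 5, 11 → best response R.
Agent 2 against (Bottom, B): payoffs 12, 5 → best response L.
Agent 3 against (Top, L): payoffs 5, 4 → best response F.
Agent 3 against (Top, R): payoffs 0, 8 → best response B.
Agent 3 against (Bottom, L): payoffs 3, 5 → best response B.
Agent 3 against (Bottom, R): payoffs 3, 8 → best response B.
No profile is a mutual best response for all players.

No pure-strategy Nash equilibrium.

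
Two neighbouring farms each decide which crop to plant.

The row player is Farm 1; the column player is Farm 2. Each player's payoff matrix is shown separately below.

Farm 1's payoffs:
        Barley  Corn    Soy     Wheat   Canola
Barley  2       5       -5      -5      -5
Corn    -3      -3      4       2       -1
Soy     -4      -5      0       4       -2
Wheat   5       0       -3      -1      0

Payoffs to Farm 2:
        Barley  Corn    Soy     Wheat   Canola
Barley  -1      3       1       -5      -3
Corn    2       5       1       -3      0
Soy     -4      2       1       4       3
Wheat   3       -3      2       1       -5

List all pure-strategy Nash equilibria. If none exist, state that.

Pure-strategy Nash equilibria: (Barley, Corn); (Soy, Wheat); (Wheat, Barley)

(Barley, Barley): Farm 1 can switch to Wheat (2 → 5). Not NE.
(Barley, Corn): Farm 1 gets 5, best alternative 0; Farm 2 gets 3, best alternative 1. No profitable deviation — NE.
(Barley, Soy): Farm 1 can switch to Corn (-5 → 4). Not NE.
(Barley, Wheat): Farm 1 can switch to Corn (-5 → 2). Not NE.
(Barley, Canola): Farm 1 can switch to Corn (-5 → -1). Not NE.
(Corn, Barley): Farm 1 can switch to Barley (-3 → 2). Not NE.
(Corn, Corn): Farm 1 can switch to Barley (-3 → 5). Not NE.
(Corn, Soy): Farm 2 can switch to Barley (1 → 2). Not NE.
(Corn, Wheat): Farm 1 can switch to Soy (2 → 4). Not NE.
(Corn, Canola): Farm 1 can switch to Wheat (-1 → 0). Not NE.
(Soy, Barley): Farm 1 can switch to Barley (-4 → 2). Not NE.
(Soy, Corn): Farm 1 can switch to Barley (-5 → 5). Not NE.
(Soy, Soy): Farm 1 can switch to Corn (0 → 4). Not NE.
(Soy, Wheat): Farm 1 gets 4, best alternative 2; Farm 2 gets 4, best alternative 3. No profitable deviation — NE.
(Wheat, Barley): Farm 1 gets 5, best alternative 2; Farm 2 gets 3, best alternative 2. No profitable deviation — NE.
(The remaining 5 profiles each have a profitable deviation by the same check.)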